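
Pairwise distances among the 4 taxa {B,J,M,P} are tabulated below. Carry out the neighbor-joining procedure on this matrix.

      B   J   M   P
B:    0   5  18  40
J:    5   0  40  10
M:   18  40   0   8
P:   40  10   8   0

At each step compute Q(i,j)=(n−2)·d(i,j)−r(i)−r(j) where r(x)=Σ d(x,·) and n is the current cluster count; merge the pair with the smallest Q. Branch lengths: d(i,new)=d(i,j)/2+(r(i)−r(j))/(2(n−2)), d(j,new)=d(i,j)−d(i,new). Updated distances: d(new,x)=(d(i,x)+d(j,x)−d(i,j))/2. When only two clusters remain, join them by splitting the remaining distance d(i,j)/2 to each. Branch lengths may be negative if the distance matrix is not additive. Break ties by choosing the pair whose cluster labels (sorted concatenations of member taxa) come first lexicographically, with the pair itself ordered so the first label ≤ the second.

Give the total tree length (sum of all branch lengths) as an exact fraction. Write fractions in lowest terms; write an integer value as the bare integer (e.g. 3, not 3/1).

67/2

iteration 1: select B,J (d=5, Q=-108); attach at lengths (9/2, 1/2); label the merged cluster BJ
  updated: d(BJ,M)=53/2, d(BJ,P)=45/2
iteration 2: select BJ,M (d=53/2, Q=-57); attach at lengths (41/2, 6); label the merged cluster BJM
  updated: d(BJM,P)=2
iteration 3: select BJM,P (d=2); attach at lengths (1, 1); label the merged cluster BJMP
final tree: (((B:9/2,J:1/2):41/2,M:6):1,P:1)
total length: 67/2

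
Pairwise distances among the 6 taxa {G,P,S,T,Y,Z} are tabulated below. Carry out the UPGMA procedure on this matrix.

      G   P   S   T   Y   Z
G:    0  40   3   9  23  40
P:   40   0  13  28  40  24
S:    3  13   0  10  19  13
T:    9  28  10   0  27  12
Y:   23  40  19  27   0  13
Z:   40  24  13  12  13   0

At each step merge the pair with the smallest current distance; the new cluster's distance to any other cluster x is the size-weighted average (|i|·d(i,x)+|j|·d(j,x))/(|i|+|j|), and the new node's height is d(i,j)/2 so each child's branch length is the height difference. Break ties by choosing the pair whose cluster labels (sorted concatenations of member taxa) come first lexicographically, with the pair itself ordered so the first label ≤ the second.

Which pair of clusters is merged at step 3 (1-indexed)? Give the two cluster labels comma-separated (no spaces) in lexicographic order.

1. join G+S (d=3) ⇒ GS; edges |G|=3/2, |S|=3/2
  updated: d(GS,P)=53/2, d(GS,T)=19/2, d(GS,Y)=21, d(GS,Z)=53/2
2. join GS+T (d=19/2) ⇒ GST; edges |GS|=13/4, |T|=19/4
  updated: d(GST,P)=27, d(GST,Y)=23, d(GST,Z)=65/3
3. join Y+Z (d=13) ⇒ YZ; edges |Y|=13/2, |Z|=13/2
  updated: d(GST,YZ)=67/3, d(P,YZ)=32
4. join GST+YZ (d=67/3) ⇒ GSTYZ; edges |GST|=77/12, |YZ|=14/3
  updated: d(GSTYZ,P)=29
5. join GSTYZ+P (d=29) ⇒ GPSTYZ; edges |GSTYZ|=10/3, |P|=29/2
final tree: ((((G:3/2,S:3/2):13/4,T:19/4):77/12,(Y:13/2,Z:13/2):14/3):10/3,P:29/2)
total length: 635/12

Y,Z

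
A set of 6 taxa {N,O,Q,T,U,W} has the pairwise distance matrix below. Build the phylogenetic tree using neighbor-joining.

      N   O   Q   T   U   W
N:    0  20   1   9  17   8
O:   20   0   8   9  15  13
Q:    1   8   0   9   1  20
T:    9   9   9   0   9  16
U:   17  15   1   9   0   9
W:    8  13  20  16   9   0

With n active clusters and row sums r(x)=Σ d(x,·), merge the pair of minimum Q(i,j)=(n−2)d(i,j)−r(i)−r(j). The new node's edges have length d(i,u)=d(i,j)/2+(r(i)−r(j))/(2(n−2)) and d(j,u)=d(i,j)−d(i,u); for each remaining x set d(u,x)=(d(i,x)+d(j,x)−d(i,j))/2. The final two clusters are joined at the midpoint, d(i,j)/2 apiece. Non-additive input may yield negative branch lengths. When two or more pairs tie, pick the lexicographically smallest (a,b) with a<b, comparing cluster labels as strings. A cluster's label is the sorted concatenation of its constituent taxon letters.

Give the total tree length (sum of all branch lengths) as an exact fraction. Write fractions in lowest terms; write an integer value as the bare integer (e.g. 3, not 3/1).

1. join N+Q (d=1, Q=-90) ⇒ NQ; edges |N|=5/2, |Q|=-3/2
  updated: d(NQ,O)=27/2, d(NQ,T)=17/2, d(NQ,U)=17/2, d(NQ,W)=27/2
2. join O+T (d=9, Q=-66) ⇒ OT; edges |O|=35/6, |T|=19/6
  updated: d(NQ,OT)=13/2, d(OT,U)=15/2, d(OT,W)=10
3. join NQ+OT (d=13/2, Q=-79/2) ⇒ NOQT; edges |NQ|=35/8, |OT|=17/8
  updated: d(NOQT,U)=19/4, d(NOQT,W)=17/2
4. join NOQT+U (d=19/4, Q=-89/4) ⇒ NOQTU; edges |NOQT|=17/8, |U|=21/8
  updated: d(NOQTU,W)=51/8
5. join NOQTU+W (d=51/8) ⇒ NOQTUW; edges |NOQTU|=51/16, |W|=51/16
final tree: ((((N:5/2,Q:-3/2):35/8,(O:35/6,T:19/6):17/8):17/8,U:21/8):51/16,W:51/16)
total length: 221/8

221/8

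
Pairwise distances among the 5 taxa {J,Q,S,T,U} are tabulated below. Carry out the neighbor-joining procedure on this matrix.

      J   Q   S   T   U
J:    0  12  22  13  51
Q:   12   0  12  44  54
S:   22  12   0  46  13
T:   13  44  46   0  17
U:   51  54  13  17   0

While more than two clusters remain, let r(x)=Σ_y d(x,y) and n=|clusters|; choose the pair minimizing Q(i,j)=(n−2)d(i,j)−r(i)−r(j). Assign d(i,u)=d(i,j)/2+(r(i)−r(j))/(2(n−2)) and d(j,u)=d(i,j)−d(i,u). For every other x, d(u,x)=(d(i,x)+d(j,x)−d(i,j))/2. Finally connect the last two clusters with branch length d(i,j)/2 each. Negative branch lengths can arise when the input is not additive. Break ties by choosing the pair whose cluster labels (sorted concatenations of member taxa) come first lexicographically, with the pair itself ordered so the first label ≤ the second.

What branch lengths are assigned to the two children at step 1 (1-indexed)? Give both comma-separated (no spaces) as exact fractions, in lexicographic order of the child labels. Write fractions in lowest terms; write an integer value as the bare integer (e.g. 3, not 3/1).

6,11

1. join T+U (d=17, Q=-204) ⇒ TU; edges |T|=6, |U|=11
  updated: d(J,TU)=47/2, d(Q,TU)=81/2, d(S,TU)=21
2. join J+Q (d=12, Q=-98) ⇒ JQ; edges |J|=17/4, |Q|=31/4
  updated: d(JQ,S)=11, d(JQ,TU)=26
3. join JQ+S (d=11, Q=-58) ⇒ JQS; edges |JQ|=8, |S|=3
  updated: d(JQS,TU)=18
4. join JQS+TU (d=18) ⇒ JQSTU; edges |JQS|=9, |TU|=9
final tree: (((J:17/4,Q:31/4):8,S:3):9,(T:6,U:11):9)
total length: 58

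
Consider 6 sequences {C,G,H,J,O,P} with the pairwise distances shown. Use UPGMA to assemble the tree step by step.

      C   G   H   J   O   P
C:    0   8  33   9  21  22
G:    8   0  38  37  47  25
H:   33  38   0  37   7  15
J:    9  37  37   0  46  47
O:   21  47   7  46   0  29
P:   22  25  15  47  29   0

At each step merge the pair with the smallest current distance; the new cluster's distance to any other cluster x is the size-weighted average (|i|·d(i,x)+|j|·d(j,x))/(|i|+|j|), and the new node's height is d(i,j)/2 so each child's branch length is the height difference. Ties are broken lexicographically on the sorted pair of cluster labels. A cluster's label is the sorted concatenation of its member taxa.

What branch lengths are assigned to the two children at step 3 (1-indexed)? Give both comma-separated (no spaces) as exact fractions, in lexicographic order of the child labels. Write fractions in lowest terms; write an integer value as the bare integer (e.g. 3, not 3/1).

15/2,11

step 1: merge (H,O) at d=7; branch lengths H→7/2, O→7/2; new cluster HO
  updated: d(C,HO)=27, d(G,HO)=85/2, d(HO,J)=83/2, d(HO,P)=22
step 2: merge (C,G) at d=8; branch lengths C→4, G→4; new cluster CG
  updated: d(CG,HO)=139/4, d(CG,J)=23, d(CG,P)=47/2
step 3: merge (HO,P) at d=22; branch lengths HO→15/2, P→11; new cluster HOP
  updated: d(CG,HOP)=31, d(HOP,J)=130/3
step 4: merge (CG,J) at d=23; branch lengths CG→15/2, J→23/2; new cluster CGJ
  updated: d(CGJ,HOP)=316/9
step 5: merge (CGJ,HOP) at d=316/9; branch lengths CGJ→109/18, HOP→59/9; new cluster CGHJOP
final tree: (((C:4,G:4):15/2,J:23/2):109/18,((H:7/2,O:7/2):15/2,P:11):59/9)
total length: 586/9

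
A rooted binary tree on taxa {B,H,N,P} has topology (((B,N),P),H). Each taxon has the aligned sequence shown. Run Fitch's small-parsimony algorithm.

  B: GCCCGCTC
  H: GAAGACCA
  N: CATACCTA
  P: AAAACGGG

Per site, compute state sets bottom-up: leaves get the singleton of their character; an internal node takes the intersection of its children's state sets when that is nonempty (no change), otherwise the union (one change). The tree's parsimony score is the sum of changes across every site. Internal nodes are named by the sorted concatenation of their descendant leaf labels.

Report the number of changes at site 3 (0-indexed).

site 0, node BN: B={G} ∪ N={C} → {C,G} (+1)
site 0, node BNP: BN={C,G} ∪ P={A} → {A,C,G} (+1)
site 0, node BHNP: BNP={A,C,G} ∩ H={G} → {G} (+0)
site 1, node BN: B={C} ∪ N={A} → {A,C} (+1)
site 1, node BNP: BN={A,C} ∩ P={A} → {A} (+0)
site 1, node BHNP: BNP={A} ∩ H={A} → {A} (+0)
site 2, node BN: B={C} ∪ N={T} → {C,T} (+1)
site 2, node BNP: BN={C,T} ∪ P={A} → {A,C,T} (+1)
site 2, node BHNP: BNP={A,C,T} ∩ H={A} → {A} (+0)
site 3, node BN: B={C} ∪ N={A} → {A,C} (+1)
site 3, node BNP: BN={A,C} ∩ P={A} → {A} (+0)
site 3, node BHNP: BNP={A} ∪ H={G} → {A,G} (+1)
site 4, node BN: B={G} ∪ N={C} → {C,G} (+1)
site 4, node BNP: BN={C,G} ∩ P={C} → {C} (+0)
site 4, node BHNP: BNP={C} ∪ H={A} → {A,C} (+1)
site 5, node BN: B={C} ∩ N={C} → {C} (+0)
site 5, node BNP: BN={C} ∪ P={G} → {C,G} (+1)
site 5, node BHNP: BNP={C,G} ∩ H={C} → {C} (+0)
site 6, node BN: B={T} ∩ N={T} → {T} (+0)
site 6, node BNP: BN={T} ∪ P={G} → {G,T} (+1)
site 6, node BHNP: BNP={G,T} ∪ H={C} → {C,G,T} (+1)
site 7, node BN: B={C} ∪ N={A} → {A,C} (+1)
site 7, node BNP: BN={A,C} ∪ P={G} → {A,C,G} (+1)
site 7, node BHNP: BNP={A,C,G} ∩ H={A} → {A} (+0)
per-site changes: [2, 1, 2, 2, 2, 1, 2, 2]; total = 14

2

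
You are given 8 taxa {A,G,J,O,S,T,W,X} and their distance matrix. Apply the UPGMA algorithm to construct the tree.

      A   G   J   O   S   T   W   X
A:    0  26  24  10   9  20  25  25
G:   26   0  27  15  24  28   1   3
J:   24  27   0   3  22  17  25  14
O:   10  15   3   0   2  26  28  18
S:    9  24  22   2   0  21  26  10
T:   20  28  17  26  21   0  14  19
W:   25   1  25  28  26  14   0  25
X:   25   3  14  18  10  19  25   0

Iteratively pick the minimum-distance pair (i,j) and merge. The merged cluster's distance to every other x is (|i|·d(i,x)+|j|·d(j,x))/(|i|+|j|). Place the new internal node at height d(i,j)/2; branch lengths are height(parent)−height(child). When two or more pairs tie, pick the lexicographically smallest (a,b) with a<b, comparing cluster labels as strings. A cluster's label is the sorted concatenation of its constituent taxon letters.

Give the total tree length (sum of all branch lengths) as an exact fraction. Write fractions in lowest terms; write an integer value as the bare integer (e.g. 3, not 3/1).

2557/48

1. join G+W (d=1) ⇒ GW; edges |G|=1/2, |W|=1/2
  updated: d(A,GW)=51/2, d(GW,J)=26, d(GW,O)=43/2, d(GW,S)=25, d(GW,T)=21, d(GW,X)=14
2. join O+S (d=2) ⇒ OS; edges |O|=1, |S|=1
  updated: d(A,OS)=19/2, d(GW,OS)=93/4, d(J,OS)=25/2, d(OS,T)=47/2, d(OS,X)=14
3. join A+OS (d=19/2) ⇒ AOS; edges |A|=19/4, |OS|=15/4
  updated: d(AOS,GW)=24, d(AOS,J)=49/3, d(AOS,T)=67/3, d(AOS,X)=53/3
4. join GW+X (d=14) ⇒ GWX; edges |GW|=13/2, |X|=7
  updated: d(AOS,GWX)=197/9, d(GWX,J)=22, d(GWX,T)=61/3
5. join AOS+J (d=49/3) ⇒ AJOS; edges |AOS|=41/12, |J|=49/6
  updated: d(AJOS,GWX)=263/12, d(AJOS,T)=21
6. join GWX+T (d=61/3) ⇒ GTWX; edges |GWX|=19/6, |T|=61/6
  updated: d(AJOS,GTWX)=347/16
7. join AJOS+GTWX (d=347/16) ⇒ AGJOSTWX; edges |AJOS|=257/96, |GTWX|=65/96
final tree: (((A:19/4,(O:1,S:1):15/4):41/12,J:49/6):257/96,(((G:1/2,W:1/2):13/2,X:7):19/6,T:61/6):65/96)
total length: 2557/48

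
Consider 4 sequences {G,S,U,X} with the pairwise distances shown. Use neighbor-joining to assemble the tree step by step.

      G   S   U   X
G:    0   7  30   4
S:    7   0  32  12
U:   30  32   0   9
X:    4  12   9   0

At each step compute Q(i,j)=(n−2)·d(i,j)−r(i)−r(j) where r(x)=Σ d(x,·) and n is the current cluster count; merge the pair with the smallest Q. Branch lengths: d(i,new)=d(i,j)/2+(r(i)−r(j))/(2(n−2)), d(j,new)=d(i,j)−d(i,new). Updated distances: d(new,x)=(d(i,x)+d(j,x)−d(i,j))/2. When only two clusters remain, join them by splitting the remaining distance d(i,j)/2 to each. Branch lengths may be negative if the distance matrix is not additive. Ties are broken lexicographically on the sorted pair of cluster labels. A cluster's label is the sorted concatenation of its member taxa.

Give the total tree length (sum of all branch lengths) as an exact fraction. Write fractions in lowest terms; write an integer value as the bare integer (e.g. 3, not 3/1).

55/2

step 1: merge (G,S) at d=7, Q=-78; branch lengths G→1, S→6; new cluster GS
  updated: d(GS,U)=55/2, d(GS,X)=9/2
step 2: merge (GS,U) at d=55/2, Q=-41; branch lengths GS→23/2, U→16; new cluster GSU
  updated: d(GSU,X)=-7
step 3: merge (GSU,X) at d=-7; branch lengths GSU→-7/2, X→-7/2; new cluster GSUX
final tree: (((G:1,S:6):23/2,U:16):-7/2,X:-7/2)
total length: 55/2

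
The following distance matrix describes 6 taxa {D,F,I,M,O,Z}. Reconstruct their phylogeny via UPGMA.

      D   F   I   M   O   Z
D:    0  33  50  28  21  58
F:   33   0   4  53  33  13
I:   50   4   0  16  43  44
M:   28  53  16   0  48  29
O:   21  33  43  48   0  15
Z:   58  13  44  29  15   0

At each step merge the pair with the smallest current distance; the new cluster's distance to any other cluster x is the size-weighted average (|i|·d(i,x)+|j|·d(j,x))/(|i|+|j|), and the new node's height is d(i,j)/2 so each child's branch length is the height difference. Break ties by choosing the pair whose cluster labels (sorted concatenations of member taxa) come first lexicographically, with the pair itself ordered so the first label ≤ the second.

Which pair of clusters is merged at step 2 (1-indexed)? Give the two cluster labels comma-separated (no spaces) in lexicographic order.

1. join F+I (d=4) ⇒ FI; edges |F|=2, |I|=2
  updated: d(D,FI)=83/2, d(FI,M)=69/2, d(FI,O)=38, d(FI,Z)=57/2
2. join O+Z (d=15) ⇒ OZ; edges |O|=15/2, |Z|=15/2
  updated: d(D,OZ)=79/2, d(FI,OZ)=133/4, d(M,OZ)=77/2
3. join D+M (d=28) ⇒ DM; edges |D|=14, |M|=14
  updated: d(DM,FI)=38, d(DM,OZ)=39
4. join FI+OZ (d=133/4) ⇒ FIOZ; edges |FI|=117/8, |OZ|=73/8
  updated: d(DM,FIOZ)=77/2
5. join DM+FIOZ (d=77/2) ⇒ DFIMOZ; edges |DM|=21/4, |FIOZ|=21/8
final tree: ((D:14,M:14):21/4,((F:2,I:2):117/8,(O:15/2,Z:15/2):73/8):21/8)
total length: 629/8

O,Z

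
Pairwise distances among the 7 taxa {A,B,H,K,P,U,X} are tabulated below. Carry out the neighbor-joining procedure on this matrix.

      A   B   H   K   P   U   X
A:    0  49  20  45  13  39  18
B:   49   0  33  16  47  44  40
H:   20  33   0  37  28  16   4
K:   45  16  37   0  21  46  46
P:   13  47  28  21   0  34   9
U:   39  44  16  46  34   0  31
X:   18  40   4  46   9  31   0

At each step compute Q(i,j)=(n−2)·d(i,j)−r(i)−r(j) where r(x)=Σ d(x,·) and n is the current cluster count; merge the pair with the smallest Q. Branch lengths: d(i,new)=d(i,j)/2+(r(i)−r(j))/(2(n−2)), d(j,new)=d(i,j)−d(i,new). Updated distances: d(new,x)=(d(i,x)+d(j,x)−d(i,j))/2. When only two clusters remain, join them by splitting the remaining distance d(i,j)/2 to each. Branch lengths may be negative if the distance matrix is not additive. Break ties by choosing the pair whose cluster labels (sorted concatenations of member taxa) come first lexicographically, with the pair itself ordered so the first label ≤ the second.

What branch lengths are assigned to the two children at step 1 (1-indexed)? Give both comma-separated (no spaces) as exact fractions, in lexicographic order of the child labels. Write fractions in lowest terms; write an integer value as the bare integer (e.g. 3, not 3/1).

49/5,31/5

1. join B+K (d=16, Q=-360) ⇒ BK; edges |B|=49/5, |K|=31/5
  updated: d(A,BK)=39, d(BK,H)=27, d(BK,P)=26, d(BK,U)=37, d(BK,X)=35
2. join H+U (d=16, Q=-188) ⇒ HU; edges |H|=1/4, |U|=63/4
  updated: d(A,HU)=43/2, d(BK,HU)=24, d(HU,P)=23, d(HU,X)=19/2
3. join BK+HU (d=24, Q=-130) ⇒ BHKU; edges |BK|=59/3, |HU|=13/3
  updated: d(A,BHKU)=73/4, d(BHKU,P)=25/2, d(BHKU,X)=41/4
4. join A+P (d=13, Q=-231/4) ⇒ AP; edges |A|=163/16, |P|=45/16
  updated: d(AP,BHKU)=71/8, d(AP,X)=7
5. join AP+BHKU (d=71/8, Q=-209/8) ⇒ ABHKPU; edges |AP|=45/16, |BHKU|=97/16
  updated: d(ABHKPU,X)=67/16
6. join ABHKPU+X (d=67/16) ⇒ ABHKPUX; edges |ABHKPU|=67/32, |X|=67/32
final tree: (((A:163/16,P:45/16):45/16,((B:49/5,K:31/5):59/3,(H:1/4,U:63/4):13/3):97/16):67/32,X:67/32)
total length: 1313/16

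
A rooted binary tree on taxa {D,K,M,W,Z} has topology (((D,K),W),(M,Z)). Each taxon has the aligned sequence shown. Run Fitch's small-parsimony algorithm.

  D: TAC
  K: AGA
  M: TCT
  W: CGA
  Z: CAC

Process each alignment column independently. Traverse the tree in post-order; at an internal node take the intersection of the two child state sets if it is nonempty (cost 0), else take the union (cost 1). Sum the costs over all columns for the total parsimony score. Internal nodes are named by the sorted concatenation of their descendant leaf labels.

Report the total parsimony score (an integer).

DK@0: {T} ∪ {A} = {A,T} (union, +1)
DKW@0: {A,T} ∪ {C} = {A,C,T} (union, +1)
MZ@0: {T} ∪ {C} = {C,T} (union, +1)
DKMWZ@0: {A,C,T} ∩ {C,T} = {C,T} (intersection, +0)
DK@1: {A} ∪ {G} = {A,G} (union, +1)
DKW@1: {A,G} ∩ {G} = {G} (intersection, +0)
MZ@1: {C} ∪ {A} = {A,C} (union, +1)
DKMWZ@1: {G} ∪ {A,C} = {A,C,G} (union, +1)
DK@2: {C} ∪ {A} = {A,C} (union, +1)
DKW@2: {A,C} ∩ {A} = {A} (intersection, +0)
MZ@2: {T} ∪ {C} = {C,T} (union, +1)
DKMWZ@2: {A} ∪ {C,T} = {A,C,T} (union, +1)
per-site changes: [3, 3, 3]; total = 9

9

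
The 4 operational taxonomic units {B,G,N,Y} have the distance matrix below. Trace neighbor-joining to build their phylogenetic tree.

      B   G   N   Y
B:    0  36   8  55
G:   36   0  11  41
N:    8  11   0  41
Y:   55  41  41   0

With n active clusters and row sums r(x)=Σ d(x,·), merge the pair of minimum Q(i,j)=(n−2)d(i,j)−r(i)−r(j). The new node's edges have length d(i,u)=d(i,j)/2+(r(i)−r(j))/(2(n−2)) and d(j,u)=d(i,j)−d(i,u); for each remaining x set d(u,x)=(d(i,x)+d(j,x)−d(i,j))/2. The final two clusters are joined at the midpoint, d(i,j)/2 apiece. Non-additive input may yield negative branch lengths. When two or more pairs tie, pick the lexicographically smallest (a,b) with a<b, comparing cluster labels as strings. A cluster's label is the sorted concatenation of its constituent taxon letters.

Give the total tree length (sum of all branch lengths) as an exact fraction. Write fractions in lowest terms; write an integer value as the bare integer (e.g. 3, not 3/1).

241/4

step 1: merge (B,N) at d=8, Q=-143; branch lengths B→55/4, N→-23/4; new cluster BN
  updated: d(BN,G)=39/2, d(BN,Y)=44
step 2: merge (BN,G) at d=39/2, Q=-209/2; branch lengths BN→45/4, G→33/4; new cluster BGN
  updated: d(BGN,Y)=131/4
step 3: merge (BGN,Y) at d=131/4; branch lengths BGN→131/8, Y→131/8; new cluster BGNY
final tree: (((B:55/4,N:-23/4):45/4,G:33/4):131/8,Y:131/8)
total length: 241/4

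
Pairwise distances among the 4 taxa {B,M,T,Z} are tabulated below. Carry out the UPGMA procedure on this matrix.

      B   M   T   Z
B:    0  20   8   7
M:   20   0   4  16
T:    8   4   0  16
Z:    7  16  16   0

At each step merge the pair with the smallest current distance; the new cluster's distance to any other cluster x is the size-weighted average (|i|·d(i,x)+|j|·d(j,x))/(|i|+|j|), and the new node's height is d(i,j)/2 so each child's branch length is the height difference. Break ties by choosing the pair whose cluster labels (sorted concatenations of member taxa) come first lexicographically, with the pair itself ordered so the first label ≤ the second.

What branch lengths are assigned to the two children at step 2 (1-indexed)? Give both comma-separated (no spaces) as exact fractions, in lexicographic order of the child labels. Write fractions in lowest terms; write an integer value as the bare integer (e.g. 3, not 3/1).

7/2,7/2

iteration 1: select M,T (d=4); attach at lengths (2, 2); label the merged cluster MT
  updated: d(B,MT)=14, d(MT,Z)=16
iteration 2: select B,Z (d=7); attach at lengths (7/2, 7/2); label the merged cluster BZ
  updated: d(BZ,MT)=15
iteration 3: select BZ,MT (d=15); attach at lengths (4, 11/2); label the merged cluster BMTZ
final tree: ((B:7/2,Z:7/2):4,(M:2,T:2):11/2)
total length: 41/2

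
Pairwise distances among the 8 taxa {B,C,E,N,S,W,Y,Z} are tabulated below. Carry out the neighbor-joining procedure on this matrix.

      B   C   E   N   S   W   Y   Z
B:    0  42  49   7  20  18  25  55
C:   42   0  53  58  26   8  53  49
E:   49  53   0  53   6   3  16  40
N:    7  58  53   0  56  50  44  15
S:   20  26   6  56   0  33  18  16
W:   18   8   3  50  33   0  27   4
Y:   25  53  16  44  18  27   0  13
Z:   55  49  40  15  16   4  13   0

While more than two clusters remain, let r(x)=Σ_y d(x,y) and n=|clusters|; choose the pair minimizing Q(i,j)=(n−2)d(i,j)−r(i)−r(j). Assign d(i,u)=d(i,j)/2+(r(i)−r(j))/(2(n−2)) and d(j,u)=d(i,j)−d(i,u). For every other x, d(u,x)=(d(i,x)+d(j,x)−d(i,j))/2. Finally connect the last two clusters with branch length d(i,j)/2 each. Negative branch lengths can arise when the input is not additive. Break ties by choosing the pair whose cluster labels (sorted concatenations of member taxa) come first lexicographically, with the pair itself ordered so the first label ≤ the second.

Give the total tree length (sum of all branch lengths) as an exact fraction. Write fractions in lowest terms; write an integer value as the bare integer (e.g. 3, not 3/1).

2691/32

step 1: merge (B,N) at d=7, Q=-457; branch lengths B→-25/12, N→109/12; new cluster BN
  updated: d(BN,C)=93/2, d(BN,E)=95/2, d(BN,S)=69/2, d(BN,W)=61/2, d(BN,Y)=31, d(BN,Z)=63/2
step 2: merge (C,W) at d=8, Q=-301; branch lengths C→17, W→-9; new cluster CW
  updated: d(BN,CW)=69/2, d(CW,E)=24, d(CW,S)=51/2, d(CW,Y)=36, d(CW,Z)=45/2
step 3: merge (E,S) at d=6, Q=-419/2; branch lengths E→115/16, S→-19/16; new cluster ES
  updated: d(BN,ES)=38, d(CW,ES)=87/4, d(ES,Y)=14, d(ES,Z)=25
step 4: merge (ES,Y) at d=14, Q=-603/4; branch lengths ES→187/24, Y→149/24; new cluster ESY
  updated: d(BN,ESY)=55/2, d(CW,ESY)=175/8, d(ESY,Z)=12
step 5: merge (BN,CW) at d=69/2, Q=-827/8; branch lengths BN→669/32, CW→435/32; new cluster BCNW
  updated: d(BCNW,ESY)=119/16, d(BCNW,Z)=39/4
step 6: merge (BCNW,ESY) at d=119/16, Q=-467/16; branch lengths BCNW→83/32, ESY→155/32; new cluster BCENSWY
  updated: d(BCENSWY,Z)=229/32
step 7: merge (BCENSWY,Z) at d=229/32; branch lengths BCENSWY→229/64, Z→229/64; new cluster BCENSWYZ
final tree: ((((B:-25/12,N:109/12):669/32,(C:17,W:-9):435/32):83/32,((E:115/16,S:-19/16):187/24,Y:149/24):155/32):229/64,Z:229/64)
total length: 2691/32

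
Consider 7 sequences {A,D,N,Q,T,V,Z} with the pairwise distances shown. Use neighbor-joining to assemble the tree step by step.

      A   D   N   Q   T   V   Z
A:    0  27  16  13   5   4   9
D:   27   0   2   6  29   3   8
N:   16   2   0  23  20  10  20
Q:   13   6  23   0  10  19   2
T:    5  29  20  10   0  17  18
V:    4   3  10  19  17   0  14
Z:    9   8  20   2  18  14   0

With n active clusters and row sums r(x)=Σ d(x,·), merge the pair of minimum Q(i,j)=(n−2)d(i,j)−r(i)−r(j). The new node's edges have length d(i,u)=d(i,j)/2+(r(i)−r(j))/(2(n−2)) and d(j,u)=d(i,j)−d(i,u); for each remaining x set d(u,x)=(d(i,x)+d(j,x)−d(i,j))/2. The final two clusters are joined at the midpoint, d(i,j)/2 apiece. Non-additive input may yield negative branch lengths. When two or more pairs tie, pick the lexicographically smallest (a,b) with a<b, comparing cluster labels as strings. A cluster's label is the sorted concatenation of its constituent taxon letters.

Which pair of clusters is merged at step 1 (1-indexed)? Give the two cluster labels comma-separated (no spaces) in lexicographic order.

D,N

iteration 1: select D,N (d=2, Q=-156); attach at lengths (-3/5, 13/5); label the merged cluster DN
  updated: d(A,DN)=41/2, d(DN,Q)=27/2, d(DN,T)=47/2, d(DN,V)=11/2, d(DN,Z)=13
iteration 2: select DN,V (d=11/2, Q=-227/2); attach at lengths (77/16, 11/16); label the merged cluster DNV
  updated: d(A,DNV)=19/2, d(DNV,Q)=27/2, d(DNV,T)=35/2, d(DNV,Z)=43/4
iteration 3: select Q,Z (d=2, Q=-289/4); attach at lengths (19/24, 29/24); label the merged cluster QZ
  updated: d(A,QZ)=10, d(DNV,QZ)=89/8, d(QZ,T)=13
iteration 4: select A,T (d=5, Q=-50); attach at lengths (-1/4, 21/4); label the merged cluster AT
  updated: d(AT,DNV)=11, d(AT,QZ)=9
iteration 5: select AT,DNV (d=11, Q=-249/8); attach at lengths (71/16, 105/16); label the merged cluster ADNTV
  updated: d(ADNTV,QZ)=73/16
iteration 6: select ADNTV,QZ (d=73/16); attach at lengths (73/32, 73/32); label the merged cluster ADNQTVZ
final tree: (((A:-1/4,T:21/4):71/16,((D:-3/5,N:13/5):77/16,V:11/16):105/16):73/32,(Q:19/24,Z:29/24):73/32)
total length: 481/16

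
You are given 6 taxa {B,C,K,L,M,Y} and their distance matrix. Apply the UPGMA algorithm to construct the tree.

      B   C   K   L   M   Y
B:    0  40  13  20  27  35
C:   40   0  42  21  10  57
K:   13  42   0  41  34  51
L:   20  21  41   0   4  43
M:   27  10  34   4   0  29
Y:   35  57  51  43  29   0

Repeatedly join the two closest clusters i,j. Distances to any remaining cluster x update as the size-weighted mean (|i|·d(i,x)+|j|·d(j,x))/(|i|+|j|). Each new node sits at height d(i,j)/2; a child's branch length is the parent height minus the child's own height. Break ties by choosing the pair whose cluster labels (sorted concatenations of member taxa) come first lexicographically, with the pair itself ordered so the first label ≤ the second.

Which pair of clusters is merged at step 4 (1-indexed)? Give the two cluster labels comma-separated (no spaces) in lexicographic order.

step 1: merge (L,M) at d=4; branch lengths L→2, M→2; new cluster LM
  updated: d(B,LM)=47/2, d(C,LM)=31/2, d(K,LM)=75/2, d(LM,Y)=36
step 2: merge (B,K) at d=13; branch lengths B→13/2, K→13/2; new cluster BK
  updated: d(BK,C)=41, d(BK,LM)=61/2, d(BK,Y)=43
step 3: merge (C,LM) at d=31/2; branch lengths C→31/4, LM→23/4; new cluster CLM
  updated: d(BK,CLM)=34, d(CLM,Y)=43
step 4: merge (BK,CLM) at d=34; branch lengths BK→21/2, CLM→37/4; new cluster BCKLM
  updated: d(BCKLM,Y)=43
step 5: merge (BCKLM,Y) at d=43; branch lengths BCKLM→9/2, Y→43/2; new cluster BCKLMY
final tree: (((B:13/2,K:13/2):21/2,(C:31/4,(L:2,M:2):23/4):37/4):9/2,Y:43/2)
total length: 305/4

BK,CLM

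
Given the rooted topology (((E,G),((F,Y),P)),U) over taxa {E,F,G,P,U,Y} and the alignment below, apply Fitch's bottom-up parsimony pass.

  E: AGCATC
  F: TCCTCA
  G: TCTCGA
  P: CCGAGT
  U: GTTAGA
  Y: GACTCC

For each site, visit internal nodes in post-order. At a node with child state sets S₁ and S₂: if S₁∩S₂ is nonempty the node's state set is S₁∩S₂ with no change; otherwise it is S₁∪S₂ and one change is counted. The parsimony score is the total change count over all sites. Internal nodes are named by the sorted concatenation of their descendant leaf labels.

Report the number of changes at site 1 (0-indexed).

3

site 0, node EG: E={A} ∪ G={T} → {A,T} (+1)
site 0, node FY: F={T} ∪ Y={G} → {G,T} (+1)
site 0, node FPY: FY={G,T} ∪ P={C} → {C,G,T} (+1)
site 0, node EFGPY: EG={A,T} ∩ FPY={C,G,T} → {T} (+0)
site 0, node EFGPUY: EFGPY={T} ∪ U={G} → {G,T} (+1)
site 1, node EG: E={G} ∪ G={C} → {C,G} (+1)
site 1, node FY: F={C} ∪ Y={A} → {A,C} (+1)
site 1, node FPY: FY={A,C} ∩ P={C} → {C} (+0)
site 1, node EFGPY: EG={C,G} ∩ FPY={C} → {C} (+0)
site 1, node EFGPUY: EFGPY={C} ∪ U={T} → {C,T} (+1)
site 2, node EG: E={C} ∪ G={T} → {C,T} (+1)
site 2, node FY: F={C} ∩ Y={C} → {C} (+0)
site 2, node FPY: FY={C} ∪ P={G} → {C,G} (+1)
site 2, node EFGPY: EG={C,T} ∩ FPY={C,G} → {C} (+0)
site 2, node EFGPUY: EFGPY={C} ∪ U={T} → {C,T} (+1)
site 3, node EG: E={A} ∪ G={C} → {A,C} (+1)
site 3, node FY: F={T} ∩ Y={T} → {T} (+0)
site 3, node FPY: FY={T} ∪ P={A} → {A,T} (+1)
site 3, node EFGPY: EG={A,C} ∩ FPY={A,T} → {A} (+0)
site 3, node EFGPUY: EFGPY={A} ∩ U={A} → {A} (+0)
site 4, node EG: E={T} ∪ G={G} → {G,T} (+1)
site 4, node FY: F={C} ∩ Y={C} → {C} (+0)
site 4, node FPY: FY={C} ∪ P={G} → {C,G} (+1)
site 4, node EFGPY: EG={G,T} ∩ FPY={C,G} → {G} (+0)
site 4, node EFGPUY: EFGPY={G} ∩ U={G} → {G} (+0)
site 5, node EG: E={C} ∪ G={A} → {A,C} (+1)
site 5, node FY: F={A} ∪ Y={C} → {A,C} (+1)
site 5, node FPY: FY={A,C} ∪ P={T} → {A,C,T} (+1)
site 5, node EFGPY: EG={A,C} ∩ FPY={A,C,T} → {A,C} (+0)
site 5, node EFGPUY: EFGPY={A,C} ∩ U={A} → {A} (+0)
per-site changes: [4, 3, 3, 2, 2, 3]; total = 17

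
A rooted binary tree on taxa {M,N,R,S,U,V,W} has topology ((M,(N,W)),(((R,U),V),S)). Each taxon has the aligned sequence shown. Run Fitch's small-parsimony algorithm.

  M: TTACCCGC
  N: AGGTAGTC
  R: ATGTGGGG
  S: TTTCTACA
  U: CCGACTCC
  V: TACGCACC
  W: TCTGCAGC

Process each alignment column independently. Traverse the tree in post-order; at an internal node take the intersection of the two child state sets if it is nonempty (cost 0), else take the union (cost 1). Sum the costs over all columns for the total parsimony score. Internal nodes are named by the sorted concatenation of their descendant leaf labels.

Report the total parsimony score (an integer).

site 0, node NW: N={A} ∪ W={T} → {A,T} (+1)
site 0, node MNW: M={T} ∩ NW={A,T} → {T} (+0)
site 0, node RU: R={A} ∪ U={C} → {A,C} (+1)
site 0, node RUV: RU={A,C} ∪ V={T} → {A,C,T} (+1)
site 0, node RSUV: RUV={A,C,T} ∩ S={T} → {T} (+0)
site 0, node MNRSUVW: MNW={T} ∩ RSUV={T} → {T} (+0)
site 1, node NW: N={G} ∪ W={C} → {C,G} (+1)
site 1, node MNW: M={T} ∪ NW={C,G} → {C,G,T} (+1)
site 1, node RU: R={T} ∪ U={C} → {C,T} (+1)
site 1, node RUV: RU={C,T} ∪ V={A} → {A,C,T} (+1)
site 1, node RSUV: RUV={A,C,T} ∩ S={T} → {T} (+0)
site 1, node MNRSUVW: MNW={C,G,T} ∩ RSUV={T} → {T} (+0)
site 2, node NW: N={G} ∪ W={T} → {G,T} (+1)
site 2, node MNW: M={A} ∪ NW={G,T} → {A,G,T} (+1)
site 2, node RU: R={G} ∩ U={G} → {G} (+0)
site 2, node RUV: RU={G} ∪ V={C} → {C,G} (+1)
site 2, node RSUV: RUV={C,G} ∪ S={T} → {C,G,T} (+1)
site 2, node MNRSUVW: MNW={A,G,T} ∩ RSUV={C,G,T} → {G,T} (+0)
site 3, node NW: N={T} ∪ W={G} → {G,T} (+1)
site 3, node MNW: M={C} ∪ NW={G,T} → {C,G,T} (+1)
site 3, node RU: R={T} ∪ U={A} → {A,T} (+1)
site 3, node RUV: RU={A,T} ∪ V={G} → {A,G,T} (+1)
site 3, node RSUV: RUV={A,G,T} ∪ S={C} → {A,C,G,T} (+1)
site 3, node MNRSUVW: MNW={C,G,T} ∩ RSUV={A,C,G,T} → {C,G,T} (+0)
site 4, node NW: N={A} ∪ W={C} → {A,C} (+1)
site 4, node MNW: M={C} ∩ NW={A,C} → {C} (+0)
site 4, node RU: R={G} ∪ U={C} → {C,G} (+1)
site 4, node RUV: RU={C,G} ∩ V={C} → {C} (+0)
site 4, node RSUV: RUV={C} ∪ S={T} → {C,T} (+1)
site 4, node MNRSUVW: MNW={C} ∩ RSUV={C,T} → {C} (+0)
site 5, node NW: N={G} ∪ W={A} → {A,G} (+1)
site 5, node MNW: M={C} ∪ NW={A,G} → {A,C,G} (+1)
site 5, node RU: R={G} ∪ U={T} → {G,T} (+1)
site 5, node RUV: RU={G,T} ∪ V={A} → {A,G,T} (+1)
site 5, node RSUV: RUV={A,G,T} ∩ S={A} → {A} (+0)
site 5, node MNRSUVW: MNW={A,C,G} ∩ RSUV={A} → {A} (+0)
site 6, node NW: N={T} ∪ W={G} → {G,T} (+1)
site 6, node MNW: M={G} ∩ NW={G,T} → {G} (+0)
site 6, node RU: R={G} ∪ U={C} → {C,G} (+1)
site 6, node RUV: RU={C,G} ∩ V={C} → {C} (+0)
site 6, node RSUV: RUV={C} ∩ S={C} → {C} (+0)
site 6, node MNRSUVW: MNW={G} ∪ RSUV={C} → {C,G} (+1)
site 7, node NW: N={C} ∩ W={C} → {C} (+0)
site 7, node MNW: M={C} ∩ NW={C} → {C} (+0)
site 7, node RU: R={G} ∪ U={C} → {C,G} (+1)
site 7, node RUV: RU={C,G} ∩ V={C} → {C} (+0)
site 7, node RSUV: RUV={C} ∪ S={A} → {A,C} (+1)
site 7, node MNRSUVW: MNW={C} ∩ RSUV={A,C} → {C} (+0)
per-site changes: [3, 4, 4, 5, 3, 4, 3, 2]; total = 28

28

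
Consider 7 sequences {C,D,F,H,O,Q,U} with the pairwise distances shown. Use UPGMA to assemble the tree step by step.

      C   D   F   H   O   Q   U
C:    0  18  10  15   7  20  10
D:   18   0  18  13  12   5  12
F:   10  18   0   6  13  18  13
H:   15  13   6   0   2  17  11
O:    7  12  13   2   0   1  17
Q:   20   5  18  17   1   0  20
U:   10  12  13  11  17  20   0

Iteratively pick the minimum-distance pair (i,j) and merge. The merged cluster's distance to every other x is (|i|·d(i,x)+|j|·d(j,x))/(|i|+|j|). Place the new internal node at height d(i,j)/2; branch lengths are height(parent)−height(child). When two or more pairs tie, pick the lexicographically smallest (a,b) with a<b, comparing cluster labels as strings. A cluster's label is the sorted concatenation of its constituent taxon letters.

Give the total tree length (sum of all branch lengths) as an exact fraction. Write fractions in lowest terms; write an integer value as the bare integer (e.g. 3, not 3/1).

1. join O+Q (d=1) ⇒ OQ; edges |O|=1/2, |Q|=1/2
  updated: d(C,OQ)=27/2, d(D,OQ)=17/2, d(F,OQ)=31/2, d(H,OQ)=19/2, d(OQ,U)=37/2
2. join F+H (d=6) ⇒ FH; edges |F|=3, |H|=3
  updated: d(C,FH)=25/2, d(D,FH)=31/2, d(FH,OQ)=25/2, d(FH,U)=12
3. join D+OQ (d=17/2) ⇒ DOQ; edges |D|=17/4, |OQ|=15/4
  updated: d(C,DOQ)=15, d(DOQ,FH)=27/2, d(DOQ,U)=49/3
4. join C+U (d=10) ⇒ CU; edges |C|=5, |U|=5
  updated: d(CU,DOQ)=47/3, d(CU,FH)=49/4
5. join CU+FH (d=49/4) ⇒ CFHU; edges |CU|=9/8, |FH|=25/8
  updated: d(CFHU,DOQ)=175/12
6. join CFHU+DOQ (d=175/12) ⇒ CDFHOQU; edges |CFHU|=7/6, |DOQ|=73/24
final tree: (((C:5,U:5):9/8,(F:3,H:3):25/8):7/6,(D:17/4,(O:1/2,Q:1/2):15/4):73/24)
total length: 803/24

803/24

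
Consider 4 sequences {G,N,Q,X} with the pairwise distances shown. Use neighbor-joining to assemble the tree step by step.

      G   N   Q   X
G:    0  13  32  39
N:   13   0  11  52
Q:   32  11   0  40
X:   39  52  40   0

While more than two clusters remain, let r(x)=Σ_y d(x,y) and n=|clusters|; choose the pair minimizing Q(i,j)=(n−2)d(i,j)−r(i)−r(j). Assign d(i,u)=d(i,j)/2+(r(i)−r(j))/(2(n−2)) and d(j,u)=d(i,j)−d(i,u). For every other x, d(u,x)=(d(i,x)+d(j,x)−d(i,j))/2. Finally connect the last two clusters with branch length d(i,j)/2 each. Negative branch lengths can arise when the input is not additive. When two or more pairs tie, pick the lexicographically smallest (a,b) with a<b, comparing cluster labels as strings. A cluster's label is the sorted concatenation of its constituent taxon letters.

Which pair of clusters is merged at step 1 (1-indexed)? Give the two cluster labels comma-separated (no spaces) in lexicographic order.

G,X

step 1: merge (G,X) at d=39, Q=-137; branch lengths G→31/4, X→125/4; new cluster GX
  updated: d(GX,N)=13, d(GX,Q)=33/2
step 2: merge (GX,N) at d=13, Q=-81/2; branch lengths GX→37/4, N→15/4; new cluster GNX
  updated: d(GNX,Q)=29/4
step 3: merge (GNX,Q) at d=29/4; branch lengths GNX→29/8, Q→29/8; new cluster GNQX
final tree: (((G:31/4,X:125/4):37/4,N:15/4):29/8,Q:29/8)
total length: 237/4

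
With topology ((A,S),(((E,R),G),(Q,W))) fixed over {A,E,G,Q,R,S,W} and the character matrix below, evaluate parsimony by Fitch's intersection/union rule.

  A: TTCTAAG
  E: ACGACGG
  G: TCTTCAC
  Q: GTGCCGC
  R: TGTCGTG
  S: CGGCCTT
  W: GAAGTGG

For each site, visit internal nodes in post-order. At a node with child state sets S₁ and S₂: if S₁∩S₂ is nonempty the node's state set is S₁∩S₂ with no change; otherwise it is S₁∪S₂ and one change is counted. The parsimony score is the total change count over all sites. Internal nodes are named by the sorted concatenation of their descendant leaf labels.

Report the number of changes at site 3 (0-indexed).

AS@0: {T} ∪ {C} = {C,T} (union, +1)
ER@0: {A} ∪ {T} = {A,T} (union, +1)
EGR@0: {A,T} ∩ {T} = {T} (intersection, +0)
QW@0: {G} ∩ {G} = {G} (intersection, +0)
EGQRW@0: {T} ∪ {G} = {G,T} (union, +1)
AEGQRSW@0: {C,T} ∩ {G,T} = {T} (intersection, +0)
AS@1: {T} ∪ {G} = {G,T} (union, +1)
ER@1: {C} ∪ {G} = {C,G} (union, +1)
EGR@1: {C,G} ∩ {C} = {C} (intersection, +0)
QW@1: {T} ∪ {A} = {A,T} (union, +1)
EGQRW@1: {C} ∪ {A,T} = {A,C,T} (union, +1)
AEGQRSW@1: {G,T} ∩ {A,C,T} = {T} (intersection, +0)
AS@2: {C} ∪ {G} = {C,G} (union, +1)
ER@2: {G} ∪ {T} = {G,T} (union, +1)
EGR@2: {G,T} ∩ {T} = {T} (intersection, +0)
QW@2: {G} ∪ {A} = {A,G} (union, +1)
EGQRW@2: {T} ∪ {A,G} = {A,G,T} (union, +1)
AEGQRSW@2: {C,G} ∩ {A,G,T} = {G} (intersection, +0)
AS@3: {T} ∪ {C} = {C,T} (union, +1)
ER@3: {A} ∪ {C} = {A,C} (union, +1)
EGR@3: {A,C} ∪ {T} = {A,C,T} (union, +1)
QW@3: {C} ∪ {G} = {C,G} (union, +1)
EGQRW@3: {A,C,T} ∩ {C,G} = {C} (intersection, +0)
AEGQRSW@3: {C,T} ∩ {C} = {C} (intersection, +0)
AS@4: {A} ∪ {C} = {A,C} (union, +1)
ER@4: {C} ∪ {G} = {C,G} (union, +1)
EGR@4: {C,G} ∩ {C} = {C} (intersection, +0)
QW@4: {C} ∪ {T} = {C,T} (union, +1)
EGQRW@4: {C} ∩ {C,T} = {C} (intersection, +0)
AEGQRSW@4: {A,C} ∩ {C} = {C} (intersection, +0)
AS@5: {A} ∪ {T} = {A,T} (union, +1)
ER@5: {G} ∪ {T} = {G,T} (union, +1)
EGR@5: {G,T} ∪ {A} = {A,G,T} (union, +1)
QW@5: {G} ∩ {G} = {G} (intersection, +0)
EGQRW@5: {A,G,T} ∩ {G} = {G} (intersection, +0)
AEGQRSW@5: {A,T} ∪ {G} = {A,G,T} (union, +1)
AS@6: {G} ∪ {T} = {G,T} (union, +1)
ER@6: {G} ∩ {G} = {G} (intersection, +0)
EGR@6: {G} ∪ {C} = {C,G} (union, +1)
QW@6: {C} ∪ {G} = {C,G} (union, +1)
EGQRW@6: {C,G} ∩ {C,G} = {C,G} (intersection, +0)
AEGQRSW@6: {G,T} ∩ {C,G} = {G} (intersection, +0)
per-site changes: [3, 4, 4, 4, 3, 4, 3]; total = 25

4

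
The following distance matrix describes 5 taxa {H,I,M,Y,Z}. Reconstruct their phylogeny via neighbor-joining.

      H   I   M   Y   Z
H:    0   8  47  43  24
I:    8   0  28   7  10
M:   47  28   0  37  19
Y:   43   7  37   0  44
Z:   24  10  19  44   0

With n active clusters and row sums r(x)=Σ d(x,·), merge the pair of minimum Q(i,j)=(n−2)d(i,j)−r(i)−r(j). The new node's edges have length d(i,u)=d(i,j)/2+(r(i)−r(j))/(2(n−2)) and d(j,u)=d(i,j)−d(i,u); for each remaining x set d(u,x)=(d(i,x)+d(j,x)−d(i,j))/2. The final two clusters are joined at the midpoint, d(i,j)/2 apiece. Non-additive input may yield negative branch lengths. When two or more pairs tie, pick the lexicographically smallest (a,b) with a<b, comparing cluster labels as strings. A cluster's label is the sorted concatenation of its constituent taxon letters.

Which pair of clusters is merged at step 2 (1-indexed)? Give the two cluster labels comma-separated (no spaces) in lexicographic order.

iteration 1: select M,Z (d=19, Q=-171); attach at lengths (91/6, 23/6); label the merged cluster MZ
  updated: d(H,MZ)=26, d(I,MZ)=19/2, d(MZ,Y)=31
iteration 2: select H,MZ (d=26, Q=-183/2); attach at lengths (125/8, 83/8); label the merged cluster HMZ
  updated: d(HMZ,I)=-17/4, d(HMZ,Y)=24
iteration 3: select HMZ,I (d=-17/4, Q=-107/4); attach at lengths (51/8, -85/8); label the merged cluster HIMZ
  updated: d(HIMZ,Y)=141/8
iteration 4: select HIMZ,Y (d=141/8); attach at lengths (141/16, 141/16); label the merged cluster HIMYZ
final tree: (((H:125/8,(M:91/6,Z:23/6):83/8):51/8,I:-85/8):141/16,Y:141/16)
total length: 467/8

H,MZ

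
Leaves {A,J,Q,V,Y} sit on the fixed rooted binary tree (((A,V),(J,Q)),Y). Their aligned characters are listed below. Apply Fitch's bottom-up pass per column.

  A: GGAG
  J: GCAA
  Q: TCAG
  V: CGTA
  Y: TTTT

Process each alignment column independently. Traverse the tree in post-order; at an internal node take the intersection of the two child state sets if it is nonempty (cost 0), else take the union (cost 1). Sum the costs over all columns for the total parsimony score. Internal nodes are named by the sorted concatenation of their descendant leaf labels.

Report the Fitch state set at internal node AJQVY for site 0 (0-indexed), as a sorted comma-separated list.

site 0, node AV: A={G} ∪ V={C} → {C,G} (+1)
site 0, node JQ: J={G} ∪ Q={T} → {G,T} (+1)
site 0, node AJQV: AV={C,G} ∩ JQ={G,T} → {G} (+0)
site 0, node AJQVY: AJQV={G} ∪ Y={T} → {G,T} (+1)
site 1, node AV: A={G} ∩ V={G} → {G} (+0)
site 1, node JQ: J={C} ∩ Q={C} → {C} (+0)
site 1, node AJQV: AV={G} ∪ JQ={C} → {C,G} (+1)
site 1, node AJQVY: AJQV={C,G} ∪ Y={T} → {C,G,T} (+1)
site 2, node AV: A={A} ∪ V={T} → {A,T} (+1)
site 2, node JQ: J={A} ∩ Q={A} → {A} (+0)
site 2, node AJQV: AV={A,T} ∩ JQ={A} → {A} (+0)
site 2, node AJQVY: AJQV={A} ∪ Y={T} → {A,T} (+1)
site 3, node AV: A={G} ∪ V={A} → {A,G} (+1)
site 3, node JQ: J={A} ∪ Q={G} → {A,G} (+1)
site 3, node AJQV: AV={A,G} ∩ JQ={A,G} → {A,G} (+0)
site 3, node AJQVY: AJQV={A,G} ∪ Y={T} → {A,G,T} (+1)
per-site changes: [3, 2, 2, 3]; total = 10

G,T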